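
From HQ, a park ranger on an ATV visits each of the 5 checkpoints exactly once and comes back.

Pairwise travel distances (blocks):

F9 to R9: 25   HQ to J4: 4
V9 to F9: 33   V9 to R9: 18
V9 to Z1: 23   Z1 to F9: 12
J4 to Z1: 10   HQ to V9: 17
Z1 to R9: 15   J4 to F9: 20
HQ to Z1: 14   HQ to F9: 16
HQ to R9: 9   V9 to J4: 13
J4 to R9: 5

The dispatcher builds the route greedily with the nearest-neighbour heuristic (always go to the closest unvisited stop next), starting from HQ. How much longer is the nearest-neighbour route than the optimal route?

Excess over optimum: 8 blocks.

From HQ: J4=4, R9=9, Z1=14, F9=16, V9=17 → choose J4 (4).
From J4: R9=5, Z1=10, V9=13, F9=20 → choose R9 (5).
From R9: Z1=15, V9=18, F9=25 → choose Z1 (15).
From Z1: F9=12, V9=23 → choose F9 (12).
From F9: V9=33 → choose V9 (33).
NN route HQ → J4 → R9 → Z1 → F9 → V9 → HQ costs 86.
Optimal: HQ → V9 → J4 → R9 → Z1 → F9 → HQ costs 78 (by enumerating all 60 distinct tours).
Excess = 86 − 78 = 8.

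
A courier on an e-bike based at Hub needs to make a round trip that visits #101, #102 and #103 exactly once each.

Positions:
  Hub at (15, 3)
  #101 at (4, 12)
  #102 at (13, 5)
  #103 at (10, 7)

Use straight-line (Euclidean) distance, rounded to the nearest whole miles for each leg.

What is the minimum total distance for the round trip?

28 miles — the shortest possible round trip.

There are 3 distinct closed tours to check (reversals are equivalent).
Hub-#101-#102-#103-Hub: 14+11+4+6 = 35
Hub-#101-#103-#102-Hub: 14+8+4+3 = 29
Hub-#102-#101-#103-Hub: 3+11+8+6 = 28
The minimum is 28.
One optimal route: Hub → #102 → #101 → #103 → Hub (or its reverse).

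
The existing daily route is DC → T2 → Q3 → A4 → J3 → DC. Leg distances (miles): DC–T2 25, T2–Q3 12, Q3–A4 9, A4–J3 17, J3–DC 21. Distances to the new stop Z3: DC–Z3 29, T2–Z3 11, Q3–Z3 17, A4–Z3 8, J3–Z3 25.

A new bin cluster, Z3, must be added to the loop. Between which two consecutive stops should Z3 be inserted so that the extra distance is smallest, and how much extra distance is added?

Insertion cost between consecutive stops i–j is d(i,Z3) + d(Z3,j) − d(i,j):
  between DC and T2: 29 + 11 − 25 = 15
  between T2 and Q3: 11 + 17 − 12 = 16
  between Q3 and A4: 17 + 8 − 9 = 16
  between A4 and J3: 8 + 25 − 17 = 16
  between J3 and DC: 25 + 29 − 21 = 33
Cheapest insertion is between DC and T2, adding 15.
New total = 84 + 15 = 99.

+15 miles — insert Z3 between DC and T2.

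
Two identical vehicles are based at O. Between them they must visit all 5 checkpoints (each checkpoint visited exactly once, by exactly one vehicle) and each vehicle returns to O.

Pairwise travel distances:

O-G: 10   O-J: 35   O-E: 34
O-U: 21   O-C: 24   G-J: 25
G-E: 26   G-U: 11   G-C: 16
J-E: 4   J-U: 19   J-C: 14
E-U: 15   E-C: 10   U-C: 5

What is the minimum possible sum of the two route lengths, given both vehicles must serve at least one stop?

Minimum combined distance: 95.

There are 2^4 − 1 = 15 ways to divide the 5 stops into two non-empty groups. For each, the best each vehicle can do is its own shortest tour through its group:
  {G} + {J, E, U, C}: 20 + 75 = 95
  {J} + {G, E, U, C}: 70 + 70 = 140
  {G, J} + {E, U, C}: 70 + 70 = 140
  {E} + {G, J, U, C}: 68 + 75 = 143
  {G, E} + {J, U, C}: 70 + 75 = 145
  {J, E} + {G, U, C}: 73 + 50 = 123
  … (15 splits in total)
Best: vehicle 1 O → G → O = 20; vehicle 2 O → J → E → C → U → O = 75; combined 95.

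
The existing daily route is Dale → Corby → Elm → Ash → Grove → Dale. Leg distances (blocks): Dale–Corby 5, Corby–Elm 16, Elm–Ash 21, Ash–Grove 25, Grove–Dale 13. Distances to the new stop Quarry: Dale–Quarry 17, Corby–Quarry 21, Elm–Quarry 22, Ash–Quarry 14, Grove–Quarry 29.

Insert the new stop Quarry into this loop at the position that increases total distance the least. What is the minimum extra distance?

Insertion cost between consecutive stops i–j is d(i,Quarry) + d(Quarry,j) − d(i,j):
  between Dale and Corby: 17 + 21 − 5 = 33
  between Corby and Elm: 21 + 22 − 16 = 27
  between Elm and Ash: 22 + 14 − 21 = 15
  between Ash and Grove: 14 + 29 − 25 = 18
  between Grove and Dale: 29 + 17 − 13 = 33
Cheapest insertion is between Elm and Ash, adding 15.
New total = 80 + 15 = 95.

Minimum extra distance: 15 blocks, inserting Quarry between Elm and Ash.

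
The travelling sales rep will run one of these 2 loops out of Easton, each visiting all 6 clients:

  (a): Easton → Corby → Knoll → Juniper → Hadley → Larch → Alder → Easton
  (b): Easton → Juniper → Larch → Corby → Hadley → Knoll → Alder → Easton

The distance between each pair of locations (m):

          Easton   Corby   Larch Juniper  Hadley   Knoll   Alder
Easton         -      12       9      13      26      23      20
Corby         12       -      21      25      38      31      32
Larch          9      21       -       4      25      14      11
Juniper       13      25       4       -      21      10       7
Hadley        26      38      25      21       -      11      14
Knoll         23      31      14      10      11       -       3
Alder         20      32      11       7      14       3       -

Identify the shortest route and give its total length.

(a): 12 + 31 + 10 + 21 + 25 + 11 + 20 = 130
(b): 13 + 4 + 21 + 38 + 11 + 3 + 20 = 110

Shortest is (b), total 110 m.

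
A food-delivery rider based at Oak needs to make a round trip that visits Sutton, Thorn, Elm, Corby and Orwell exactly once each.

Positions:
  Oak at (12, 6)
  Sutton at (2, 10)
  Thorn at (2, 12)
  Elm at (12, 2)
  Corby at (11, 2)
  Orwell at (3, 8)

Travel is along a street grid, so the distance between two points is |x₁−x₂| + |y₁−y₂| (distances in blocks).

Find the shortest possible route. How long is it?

Oak - Sutton - Thorn - Elm - Corby - Orwell - Oak: 14+2+20+1+14+11 = 62
Oak - Sutton - Thorn - Elm - Orwell - Corby - Oak: 14+2+20+15+14+5 = 70
Oak - Sutton - Thorn - Corby - Elm - Orwell - Oak: 14+2+19+1+15+11 = 62
Oak - Sutton - Thorn - Corby - Orwell - Elm - Oak: 14+2+19+14+15+4 = 68
Oak - Sutton - Thorn - Orwell - Elm - Corby - Oak: 14+2+5+15+1+5 = 42
Oak - Sutton - Thorn - Orwell - Corby - Elm - Oak: 14+2+5+14+1+4 = 40
Oak - Sutton - Elm - Thorn - Corby - Orwell - Oak: 14+18+20+19+14+11 = 96
Oak - Sutton - Elm - Thorn - Orwell - Corby - Oak: 14+18+20+5+14+5 = 76
Oak - Sutton - Elm - Corby - Thorn - Orwell - Oak: 14+18+1+19+5+11 = 68
Oak - Sutton - Elm - Corby - Orwell - Thorn - Oak: 14+18+1+14+5+16 = 68
Oak - Sutton - Elm - Orwell - Thorn - Corby - Oak: 14+18+15+5+19+5 = 76
Oak - Sutton - Elm - Orwell - Corby - Thorn - Oak: 14+18+15+14+19+16 = 96
Oak - Sutton - Corby - Thorn - Elm - Orwell - Oak: 14+17+19+20+15+11 = 96
Oak - Sutton - Corby - Thorn - Orwell - Elm - Oak: 14+17+19+5+15+4 = 74
… (46 more)
The minimum is 40.
One optimal route: Oak → Sutton → Thorn → Orwell → Corby → Elm → Oak (or its reverse).

Shortest round trip = 40 blocks.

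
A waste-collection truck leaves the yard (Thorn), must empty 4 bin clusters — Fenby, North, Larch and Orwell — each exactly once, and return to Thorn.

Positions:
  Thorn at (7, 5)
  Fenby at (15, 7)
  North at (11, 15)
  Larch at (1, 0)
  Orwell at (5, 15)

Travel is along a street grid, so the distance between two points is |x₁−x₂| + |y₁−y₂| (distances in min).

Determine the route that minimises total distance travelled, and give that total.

Minimum total distance: 58 min.

With 4 stops there are 4!/2 = 12 distinct round trips (a route and its reverse cost the same).
Thorn → Fenby → North → Larch → Orwell → Thorn: 10+12+25+19+12 = 78
Thorn → Fenby → North → Orwell → Larch → Thorn: 10+12+6+19+11 = 58
Thorn → Fenby → Larch → North → Orwell → Thorn: 10+21+25+6+12 = 74
Thorn → Fenby → Larch → Orwell → North → Thorn: 10+21+19+6+14 = 70
Thorn → Fenby → Orwell → North → Larch → Thorn: 10+18+6+25+11 = 70
Thorn → Fenby → Orwell → Larch → North → Thorn: 10+18+19+25+14 = 86
Thorn → North → Fenby → Larch → Orwell → Thorn: 14+12+21+19+12 = 78
Thorn → North → Fenby → Orwell → Larch → Thorn: 14+12+18+19+11 = 74
Thorn → North → Larch → Fenby → Orwell → Thorn: 14+25+21+18+12 = 90
Thorn → North → Orwell → Fenby → Larch → Thorn: 14+6+18+21+11 = 70
Thorn → Larch → Fenby → North → Orwell → Thorn: 11+21+12+6+12 = 62
Thorn → Larch → North → Fenby → Orwell → Thorn: 11+25+12+18+12 = 78
The minimum is 58.
One optimal route: Thorn → Fenby → North → Orwell → Larch → Thorn (or its reverse).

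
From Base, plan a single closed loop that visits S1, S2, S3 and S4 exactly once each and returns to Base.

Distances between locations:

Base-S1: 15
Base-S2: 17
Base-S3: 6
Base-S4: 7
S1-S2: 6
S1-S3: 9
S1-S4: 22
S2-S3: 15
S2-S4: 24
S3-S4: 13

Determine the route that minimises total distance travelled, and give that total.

Minimum total distance: 52.

Base - S1 - S2 - S3 - S4 - Base: 15+6+15+13+7 = 56
Base - S1 - S2 - S4 - S3 - Base: 15+6+24+13+6 = 64
Base - S1 - S3 - S2 - S4 - Base: 15+9+15+24+7 = 70
Base - S1 - S3 - S4 - S2 - Base: 15+9+13+24+17 = 78
Base - S1 - S4 - S2 - S3 - Base: 15+22+24+15+6 = 82
Base - S1 - S4 - S3 - S2 - Base: 15+22+13+15+17 = 82
Base - S2 - S1 - S3 - S4 - Base: 17+6+9+13+7 = 52
Base - S2 - S1 - S4 - S3 - Base: 17+6+22+13+6 = 64
Base - S2 - S3 - S1 - S4 - Base: 17+15+9+22+7 = 70
Base - S2 - S4 - S1 - S3 - Base: 17+24+22+9+6 = 78
Base - S3 - S1 - S2 - S4 - Base: 6+9+6+24+7 = 52
Base - S3 - S2 - S1 - S4 - Base: 6+15+6+22+7 = 56
The minimum is 52.
One optimal route: Base → S2 → S1 → S3 → S4 → Base (or its reverse).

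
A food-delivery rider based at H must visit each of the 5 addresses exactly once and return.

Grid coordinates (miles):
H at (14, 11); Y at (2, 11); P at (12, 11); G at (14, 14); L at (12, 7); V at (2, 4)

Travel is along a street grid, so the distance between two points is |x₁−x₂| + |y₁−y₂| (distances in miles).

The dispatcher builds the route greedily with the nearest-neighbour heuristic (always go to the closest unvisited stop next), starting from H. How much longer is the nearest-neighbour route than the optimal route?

From H: P=2, G=3, L=6, Y=12, V=19 → choose P (2).
From P: L=4, G=5, Y=10, V=17 → choose L (4).
From L: G=9, V=13, Y=14 → choose G (9).
From G: Y=15, V=22 → choose Y (15).
From Y: V=7 → choose V (7).
NN route H → P → L → G → Y → V → H costs 56.
Optimal: H → Y → V → L → P → G → H costs 44 (by enumerating all 60 distinct tours).
Excess = 56 − 44 = 12.

Excess over optimum: 12 miles.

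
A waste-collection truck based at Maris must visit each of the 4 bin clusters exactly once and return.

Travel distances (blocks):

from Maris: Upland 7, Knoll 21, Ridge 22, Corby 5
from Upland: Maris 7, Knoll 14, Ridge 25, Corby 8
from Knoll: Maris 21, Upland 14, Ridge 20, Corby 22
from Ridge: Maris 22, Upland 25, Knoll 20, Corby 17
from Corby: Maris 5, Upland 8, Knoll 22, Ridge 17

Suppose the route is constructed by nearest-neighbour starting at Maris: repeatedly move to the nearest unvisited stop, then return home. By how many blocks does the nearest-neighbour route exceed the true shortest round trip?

Maris: Corby=5, Upland=7, Knoll=21, Ridge=22 ⇒ Corby
Corby: Upland=8, Ridge=17, Knoll=22 ⇒ Upland
Upland: Knoll=14, Ridge=25 ⇒ Knoll
Knoll: Ridge=20 ⇒ Ridge
NN route Maris → Corby → Upland → Knoll → Ridge → Maris costs 69.
Optimal: Maris → Upland → Knoll → Ridge → Corby → Maris costs 63 (by enumerating all 12 distinct tours).
Excess = 69 − 63 = 6.

6 blocks longer than the optimal tour.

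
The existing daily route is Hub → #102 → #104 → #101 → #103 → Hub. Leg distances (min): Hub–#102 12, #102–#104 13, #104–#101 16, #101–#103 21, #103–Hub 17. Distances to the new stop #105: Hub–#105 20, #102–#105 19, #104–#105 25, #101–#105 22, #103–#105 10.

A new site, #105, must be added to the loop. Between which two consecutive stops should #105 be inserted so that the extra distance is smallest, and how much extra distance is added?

Insertion cost between consecutive stops i–j is d(i,#105) + d(#105,j) − d(i,j):
  between Hub and #102: 20 + 19 − 12 = 27
  between #102 and #104: 19 + 25 − 13 = 31
  between #104 and #101: 25 + 22 − 16 = 31
  between #101 and #103: 22 + 10 − 21 = 11
  between #103 and Hub: 10 + 20 − 17 = 13
Cheapest insertion is between #101 and #103, adding 11.
New total = 79 + 11 = 90.

Minimum extra distance: 11 min, inserting #105 between #101 and #103.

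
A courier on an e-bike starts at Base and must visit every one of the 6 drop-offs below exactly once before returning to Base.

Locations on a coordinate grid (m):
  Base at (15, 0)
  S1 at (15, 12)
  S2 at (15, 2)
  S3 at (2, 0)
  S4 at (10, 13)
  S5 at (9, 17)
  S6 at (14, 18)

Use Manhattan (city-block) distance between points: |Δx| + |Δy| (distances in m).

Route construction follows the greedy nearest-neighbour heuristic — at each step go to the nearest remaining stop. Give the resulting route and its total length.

From Base: distances to unvisited — S2=2, S1=12, S3=13, S4=18, S6=19, S5=23. Nearest is S2 (2).
From S2: distances to unvisited — S1=10, S3=15, S4=16, S6=17, S5=21. Nearest is S1 (10).
From S1: distances to unvisited — S4=6, S6=7, S5=11, S3=25. Nearest is S4 (6).
From S4: distances to unvisited — S5=5, S6=9, S3=21. Nearest is S5 (5).
From S5: distances to unvisited — S6=6, S3=24. Nearest is S6 (6).
From S6: distances to unvisited — S3=30. Nearest is S3 (30).
Return S3→Base: 13.
Total = 2 + 10 + 6 + 5 + 6 + 30 + 13 = 72.

72 m along Base → S2 → S1 → S4 → S5 → S6 → S3 → Base.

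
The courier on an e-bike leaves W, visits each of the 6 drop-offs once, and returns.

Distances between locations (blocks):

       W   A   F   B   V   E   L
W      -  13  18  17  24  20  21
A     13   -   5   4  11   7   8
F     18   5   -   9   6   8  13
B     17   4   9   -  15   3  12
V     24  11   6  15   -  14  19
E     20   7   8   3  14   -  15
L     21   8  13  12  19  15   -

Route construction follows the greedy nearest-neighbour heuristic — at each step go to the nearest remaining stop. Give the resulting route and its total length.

At W the remaining stops are A 13, B 17, F 18, E 20, L 21, V 24; go to A.
At A the remaining stops are B 4, F 5, E 7, L 8, V 11; go to B.
At B the remaining stops are E 3, F 9, L 12, V 15; go to E.
At E the remaining stops are F 8, V 14, L 15; go to F.
At F the remaining stops are V 6, L 13; go to V.
At V the remaining stops are L 19; go to L.
Return L→W: 21.
Total = 13 + 4 + 3 + 8 + 6 + 19 + 21 = 74.

Total distance 74 blocks via the nearest-neighbour route W → A → B → E → F → V → L → W.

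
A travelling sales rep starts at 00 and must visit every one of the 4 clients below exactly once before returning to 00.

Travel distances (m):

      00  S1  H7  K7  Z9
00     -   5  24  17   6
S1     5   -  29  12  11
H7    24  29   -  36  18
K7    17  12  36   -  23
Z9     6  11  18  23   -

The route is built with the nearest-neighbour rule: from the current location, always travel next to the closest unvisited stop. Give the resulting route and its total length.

00 → [S1:5 / Z9:6 / K7:17 / H7:24] → S1 (5)
S1 → [Z9:11 / K7:12 / H7:29] → Z9 (11)
Z9 → [H7:18 / K7:23] → H7 (18)
H7 → [K7:36] → K7 (36)
Return K7→00: 17.
Total = 5 + 11 + 18 + 36 + 17 = 87.

87 m along 00 → S1 → Z9 → H7 → K7 → 00.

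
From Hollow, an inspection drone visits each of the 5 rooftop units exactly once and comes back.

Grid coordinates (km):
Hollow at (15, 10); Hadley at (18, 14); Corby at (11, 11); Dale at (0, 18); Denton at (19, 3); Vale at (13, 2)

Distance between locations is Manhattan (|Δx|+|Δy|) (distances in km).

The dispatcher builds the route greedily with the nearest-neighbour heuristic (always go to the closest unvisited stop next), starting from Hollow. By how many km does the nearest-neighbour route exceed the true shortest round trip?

Excess over optimum: 12 km.

From Hollow: Corby=5, Hadley=7, Vale=10, Denton=11, Dale=23 → choose Corby (5).
From Corby: Hadley=10, Vale=11, Denton=16, Dale=18 → choose Hadley (10).
From Hadley: Denton=12, Vale=17, Dale=22 → choose Denton (12).
From Denton: Vale=7, Dale=34 → choose Vale (7).
From Vale: Dale=29 → choose Dale (29).
NN route Hollow → Corby → Hadley → Denton → Vale → Dale → Hollow costs 86.
Optimal: Hollow → Corby → Dale → Hadley → Denton → Vale → Hollow costs 74 (by enumerating all 60 distinct tours).
Excess = 86 − 74 = 12.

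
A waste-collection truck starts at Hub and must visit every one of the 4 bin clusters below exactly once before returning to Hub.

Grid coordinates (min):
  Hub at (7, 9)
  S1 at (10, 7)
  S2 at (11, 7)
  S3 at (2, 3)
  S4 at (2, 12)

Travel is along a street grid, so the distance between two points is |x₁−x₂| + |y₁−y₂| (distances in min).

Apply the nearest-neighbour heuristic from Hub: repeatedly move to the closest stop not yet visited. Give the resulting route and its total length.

At Hub the remaining stops are S1 5, S2 6, S4 8, S3 11; go to S1.
At S1 the remaining stops are S2 1, S3 12, S4 13; go to S2.
At S2 the remaining stops are S3 13, S4 14; go to S3.
At S3 the remaining stops are S4 9; go to S4.
Return S4→Hub: 8.
Total = 5 + 1 + 13 + 9 + 8 = 36.

Total distance 36 min via the nearest-neighbour route Hub → S1 → S2 → S3 → S4 → Hub.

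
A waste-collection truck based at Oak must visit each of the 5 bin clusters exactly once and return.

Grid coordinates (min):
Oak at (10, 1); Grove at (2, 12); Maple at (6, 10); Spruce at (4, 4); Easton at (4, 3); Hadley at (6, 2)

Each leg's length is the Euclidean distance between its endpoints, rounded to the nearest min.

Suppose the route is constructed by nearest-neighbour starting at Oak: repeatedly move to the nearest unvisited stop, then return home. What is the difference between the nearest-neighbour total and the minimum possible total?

2 min longer than the optimal tour.

Oak: Hadley=4, Easton=6, Spruce=7, Maple=10, Grove=14 ⇒ Hadley
Hadley: Easton=2, Spruce=3, Maple=8, Grove=11 ⇒ Easton
Easton: Spruce=1, Maple=7, Grove=9 ⇒ Spruce
Spruce: Maple=6, Grove=8 ⇒ Maple
Maple: Grove=4 ⇒ Grove
NN route Oak → Hadley → Easton → Spruce → Maple → Grove → Oak costs 31.
Optimal: Oak → Maple → Grove → Spruce → Easton → Hadley → Oak costs 29 (by enumerating all 60 distinct tours).
Excess = 31 − 29 = 2.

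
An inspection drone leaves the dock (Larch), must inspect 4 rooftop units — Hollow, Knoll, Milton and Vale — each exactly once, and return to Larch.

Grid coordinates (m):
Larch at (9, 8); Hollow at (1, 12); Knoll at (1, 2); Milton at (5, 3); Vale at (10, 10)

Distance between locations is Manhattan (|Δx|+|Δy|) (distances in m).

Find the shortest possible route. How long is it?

Larch→Hollow→Knoll→Milton→Vale→Larch: 12+10+5+12+3 = 42
Larch→Hollow→Knoll→Vale→Milton→Larch: 12+10+17+12+9 = 60
Larch→Hollow→Milton→Knoll→Vale→Larch: 12+13+5+17+3 = 50
Larch→Hollow→Milton→Vale→Knoll→Larch: 12+13+12+17+14 = 68
Larch→Hollow→Vale→Knoll→Milton→Larch: 12+11+17+5+9 = 54
Larch→Hollow→Vale→Milton→Knoll→Larch: 12+11+12+5+14 = 54
Larch→Knoll→Hollow→Milton→Vale→Larch: 14+10+13+12+3 = 52
Larch→Knoll→Hollow→Vale→Milton→Larch: 14+10+11+12+9 = 56
Larch→Knoll→Milton→Hollow→Vale→Larch: 14+5+13+11+3 = 46
Larch→Knoll→Vale→Hollow→Milton→Larch: 14+17+11+13+9 = 64
Larch→Milton→Hollow→Knoll→Vale→Larch: 9+13+10+17+3 = 52
Larch→Milton→Knoll→Hollow→Vale→Larch: 9+5+10+11+3 = 38
The minimum is 38.
One optimal route: Larch → Milton → Knoll → Hollow → Vale → Larch (or its reverse).

38 m — the shortest possible round trip.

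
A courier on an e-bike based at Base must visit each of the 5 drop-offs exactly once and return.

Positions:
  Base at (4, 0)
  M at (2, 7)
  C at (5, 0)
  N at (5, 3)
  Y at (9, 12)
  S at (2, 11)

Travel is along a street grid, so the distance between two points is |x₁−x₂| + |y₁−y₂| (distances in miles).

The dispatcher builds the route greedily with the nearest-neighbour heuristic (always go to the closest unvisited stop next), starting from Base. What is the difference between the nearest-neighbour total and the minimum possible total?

2 miles longer than the optimal tour.

Base: C=1, N=4, M=9, S=13, Y=17 ⇒ C
C: N=3, M=10, S=14, Y=16 ⇒ N
N: M=7, S=11, Y=13 ⇒ M
M: S=4, Y=12 ⇒ S
S: Y=8 ⇒ Y
NN route Base → C → N → M → S → Y → Base costs 40.
Optimal: Base → M → S → Y → N → C → Base costs 38 (by enumerating all 60 distinct tours).
Excess = 40 − 38 = 2.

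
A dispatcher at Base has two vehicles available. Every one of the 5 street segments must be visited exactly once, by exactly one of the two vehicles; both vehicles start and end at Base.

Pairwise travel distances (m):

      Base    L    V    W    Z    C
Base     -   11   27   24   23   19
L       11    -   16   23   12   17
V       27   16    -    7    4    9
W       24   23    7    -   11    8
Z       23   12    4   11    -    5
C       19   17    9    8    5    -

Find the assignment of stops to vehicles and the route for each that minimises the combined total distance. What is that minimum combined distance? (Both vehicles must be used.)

Minimum combined distance: 81 m.

Try each way of splitting the stops between the two vehicles (each non-empty) and, for each split, find the best tour for each vehicle:
  {L} + {V, W, Z, C}: 22 + 59 = 81
  {V} + {L, W, Z, C}: 54 + 60 = 114
  {L, V} + {W, Z, C}: 54 + 59 = 113
  {W} + {L, V, Z, C}: 48 + 55 = 103
  {L, W} + {V, Z, C}: 58 + 55 = 113
  {V, W} + {L, Z, C}: 58 + 47 = 105
  … (15 splits in total)
Best: vehicle 1 Base → L → Base = 22; vehicle 2 Base → W → V → Z → C → Base = 59; combined 81.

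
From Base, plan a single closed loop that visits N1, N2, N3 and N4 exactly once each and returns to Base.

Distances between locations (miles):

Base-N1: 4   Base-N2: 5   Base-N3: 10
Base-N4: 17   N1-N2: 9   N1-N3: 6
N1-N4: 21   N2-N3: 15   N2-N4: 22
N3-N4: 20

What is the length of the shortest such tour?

There are 12 distinct closed tours to check (reversals are equivalent).
Base-N1-N2-N3-N4-Base: 4+9+15+20+17 = 65
Base-N1-N2-N4-N3-Base: 4+9+22+20+10 = 65
Base-N1-N3-N2-N4-Base: 4+6+15+22+17 = 64
Base-N1-N3-N4-N2-Base: 4+6+20+22+5 = 57
Base-N1-N4-N2-N3-Base: 4+21+22+15+10 = 72
Base-N1-N4-N3-N2-Base: 4+21+20+15+5 = 65
Base-N2-N1-N3-N4-Base: 5+9+6+20+17 = 57
Base-N2-N1-N4-N3-Base: 5+9+21+20+10 = 65
Base-N2-N3-N1-N4-Base: 5+15+6+21+17 = 64
Base-N2-N4-N1-N3-Base: 5+22+21+6+10 = 64
Base-N3-N1-N2-N4-Base: 10+6+9+22+17 = 64
Base-N3-N2-N1-N4-Base: 10+15+9+21+17 = 72
The minimum is 57.
One optimal route: Base → N1 → N3 → N4 → N2 → Base (or its reverse).

57 miles — the shortest possible round trip.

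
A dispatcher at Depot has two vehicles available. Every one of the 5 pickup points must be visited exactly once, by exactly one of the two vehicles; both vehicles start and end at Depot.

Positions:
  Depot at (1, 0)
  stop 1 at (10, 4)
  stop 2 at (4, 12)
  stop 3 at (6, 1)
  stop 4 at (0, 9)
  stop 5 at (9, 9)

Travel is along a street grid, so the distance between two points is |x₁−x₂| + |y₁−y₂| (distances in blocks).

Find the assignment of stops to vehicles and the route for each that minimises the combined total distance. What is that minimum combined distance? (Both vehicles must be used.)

Minimum combined distance: 56 blocks.

There are 2^4 − 1 = 15 ways to divide the 5 stops into two non-empty groups. For each, the best each vehicle can do is its own shortest tour through its group:
  {stop 1} + {stop 2, stop 3, stop 4, stop 5}: 26 + 42 = 68
  {stop 2} + {stop 1, stop 3, stop 4, stop 5}: 30 + 38 = 68
  {stop 1, stop 2} + {stop 3, stop 4, stop 5}: 42 + 36 = 78
  {stop 3} + {stop 1, stop 2, stop 4, stop 5}: 12 + 44 = 56
  {stop 1, stop 3} + {stop 2, stop 4, stop 5}: 26 + 42 = 68
  {stop 2, stop 3} + {stop 1, stop 4, stop 5}: 34 + 38 = 72
  … (15 splits in total)
Best: vehicle 1 Depot → stop 3 → Depot = 12; vehicle 2 Depot → stop 1 → stop 5 → stop 2 → stop 4 → Depot = 44; combined 56.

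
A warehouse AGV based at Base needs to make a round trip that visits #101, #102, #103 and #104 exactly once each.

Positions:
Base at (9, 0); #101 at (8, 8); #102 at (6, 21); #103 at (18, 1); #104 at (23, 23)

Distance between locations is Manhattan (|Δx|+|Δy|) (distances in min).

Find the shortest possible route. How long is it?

With 4 stops there are 4!/2 = 12 distinct round trips (a route and its reverse cost the same).
Base - #101 - #102 - #103 - #104 - Base: 9+15+32+27+37 = 120
Base - #101 - #102 - #104 - #103 - Base: 9+15+19+27+10 = 80
Base - #101 - #103 - #102 - #104 - Base: 9+17+32+19+37 = 114
Base - #101 - #103 - #104 - #102 - Base: 9+17+27+19+24 = 96
Base - #101 - #104 - #102 - #103 - Base: 9+30+19+32+10 = 100
Base - #101 - #104 - #103 - #102 - Base: 9+30+27+32+24 = 122
Base - #102 - #101 - #103 - #104 - Base: 24+15+17+27+37 = 120
Base - #102 - #101 - #104 - #103 - Base: 24+15+30+27+10 = 106
Base - #102 - #103 - #101 - #104 - Base: 24+32+17+30+37 = 140
Base - #102 - #104 - #101 - #103 - Base: 24+19+30+17+10 = 100
Base - #103 - #101 - #102 - #104 - Base: 10+17+15+19+37 = 98
Base - #103 - #102 - #101 - #104 - Base: 10+32+15+30+37 = 124
The minimum is 80.
One optimal route: Base → #101 → #102 → #104 → #103 → Base (or its reverse).

Shortest round trip = 80 min.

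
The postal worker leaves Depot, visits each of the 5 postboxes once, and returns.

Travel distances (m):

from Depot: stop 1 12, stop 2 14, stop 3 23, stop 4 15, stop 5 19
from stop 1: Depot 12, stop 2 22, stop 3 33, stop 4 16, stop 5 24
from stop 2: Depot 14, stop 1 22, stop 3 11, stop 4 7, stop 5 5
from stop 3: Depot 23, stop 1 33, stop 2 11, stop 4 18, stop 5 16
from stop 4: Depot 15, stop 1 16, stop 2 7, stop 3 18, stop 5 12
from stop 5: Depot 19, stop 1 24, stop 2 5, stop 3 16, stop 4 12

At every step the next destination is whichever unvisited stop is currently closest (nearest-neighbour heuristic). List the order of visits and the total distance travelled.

Total distance 79 m via the nearest-neighbour route Depot → stop 1 → stop 4 → stop 2 → stop 5 → stop 3 → Depot.

Depot → [stop 1:12 / stop 2:14 / stop 4:15 / stop 5:19 / stop 3:23] → stop 1 (12)
stop 1 → [stop 4:16 / stop 2:22 / stop 5:24 / stop 3:33] → stop 4 (16)
stop 4 → [stop 2:7 / stop 5:12 / stop 3:18] → stop 2 (7)
stop 2 → [stop 5:5 / stop 3:11] → stop 5 (5)
stop 5 → [stop 3:16] → stop 3 (16)
Return stop 3→Depot: 23.
Total = 12 + 16 + 7 + 5 + 16 + 23 = 79.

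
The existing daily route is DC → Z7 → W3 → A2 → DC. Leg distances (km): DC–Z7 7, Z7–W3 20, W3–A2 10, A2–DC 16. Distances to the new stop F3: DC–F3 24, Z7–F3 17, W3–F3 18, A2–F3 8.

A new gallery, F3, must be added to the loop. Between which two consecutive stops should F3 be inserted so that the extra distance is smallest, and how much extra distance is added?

Adding 15 km by placing F3 on the Z7–W3 leg.

Insertion cost between consecutive stops i–j is d(i,F3) + d(F3,j) − d(i,j):
  between DC and Z7: 24 + 17 − 7 = 34
  between Z7 and W3: 17 + 18 − 20 = 15
  between W3 and A2: 18 + 8 − 10 = 16
  between A2 and DC: 8 + 24 − 16 = 16
Cheapest insertion is between Z7 and W3, adding 15.
New total = 53 + 15 = 68.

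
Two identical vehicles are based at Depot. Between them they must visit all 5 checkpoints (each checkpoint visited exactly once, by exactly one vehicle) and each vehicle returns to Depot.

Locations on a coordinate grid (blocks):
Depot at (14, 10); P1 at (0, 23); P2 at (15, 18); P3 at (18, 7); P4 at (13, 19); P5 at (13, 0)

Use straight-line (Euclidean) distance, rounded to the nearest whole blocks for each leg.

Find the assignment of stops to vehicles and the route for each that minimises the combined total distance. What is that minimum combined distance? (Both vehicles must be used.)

Try each way of splitting the stops between the two vehicles (each non-empty) and, for each split, find the best tour for each vehicle:
  {P1} + {P2, P3, P4, P5}: 38 + 41 = 79
  {P2} + {P1, P3, P4, P5}: 16 + 63 = 79
  {P1, P2} + {P3, P4, P5}: 43 + 41 = 84
  {P3} + {P1, P2, P4, P5}: 10 + 60 = 70
  {P1, P3} + {P2, P4, P5}: 48 + 39 = 87
  {P2, P3} + {P1, P4, P5}: 24 + 59 = 83
  … (15 splits in total)
  {P1, P2, P4} + {P3, P5}: 43 + 24 = 67  ← best
Best: vehicle 1 Depot → P1 → P4 → P2 → Depot = 43; vehicle 2 Depot → P3 → P5 → Depot = 24; combined 67.

Minimum combined distance: 67 blocks.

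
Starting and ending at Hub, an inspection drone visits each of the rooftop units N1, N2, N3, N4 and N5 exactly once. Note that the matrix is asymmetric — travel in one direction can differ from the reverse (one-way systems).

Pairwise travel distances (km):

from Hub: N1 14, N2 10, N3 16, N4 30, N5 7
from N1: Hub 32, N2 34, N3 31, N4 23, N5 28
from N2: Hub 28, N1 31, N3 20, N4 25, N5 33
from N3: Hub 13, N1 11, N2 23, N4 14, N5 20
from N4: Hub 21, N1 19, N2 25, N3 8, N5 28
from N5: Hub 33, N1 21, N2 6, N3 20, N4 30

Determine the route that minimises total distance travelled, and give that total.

Hub→N1→N2→N3→N4→N5→Hub: 14+34+20+14+28+33 = 143
Hub→N1→N2→N3→N5→N4→Hub: 14+34+20+20+30+21 = 139
Hub→N1→N2→N4→N3→N5→Hub: 14+34+25+8+20+33 = 134
Hub→N1→N2→N4→N5→N3→Hub: 14+34+25+28+20+13 = 134
Hub→N1→N2→N5→N3→N4→Hub: 14+34+33+20+14+21 = 136
Hub→N1→N2→N5→N4→N3→Hub: 14+34+33+30+8+13 = 132
Hub→N1→N3→N2→N4→N5→Hub: 14+31+23+25+28+33 = 154
Hub→N1→N3→N2→N5→N4→Hub: 14+31+23+33+30+21 = 152
Hub→N1→N3→N4→N2→N5→Hub: 14+31+14+25+33+33 = 150
Hub→N1→N3→N4→N5→N2→Hub: 14+31+14+28+6+28 = 121
Hub→N1→N3→N5→N2→N4→Hub: 14+31+20+6+25+21 = 117
Hub→N1→N3→N5→N4→N2→Hub: 14+31+20+30+25+28 = 148
Hub→N1→N4→N2→N3→N5→Hub: 14+23+25+20+20+33 = 135
Hub→N1→N4→N2→N5→N3→Hub: 14+23+25+33+20+13 = 128
… (106 more)
Hub→N5→N2→N1→N4→N3→Hub: 7+6+31+23+8+13 = 88  ← best
The minimum is 88.
One optimal route: Hub → N5 → N2 → N1 → N4 → N3 → Hub.

Shortest round trip = 88 km.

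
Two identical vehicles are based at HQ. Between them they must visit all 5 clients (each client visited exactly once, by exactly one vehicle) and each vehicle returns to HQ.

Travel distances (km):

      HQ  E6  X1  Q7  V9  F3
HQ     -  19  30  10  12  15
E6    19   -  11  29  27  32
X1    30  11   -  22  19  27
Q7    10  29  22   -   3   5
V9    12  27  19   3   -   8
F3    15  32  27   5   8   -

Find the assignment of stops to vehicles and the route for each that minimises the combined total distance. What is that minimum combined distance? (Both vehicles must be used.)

There are 2^4 − 1 = 15 ways to divide the 5 stops into two non-empty groups. For each, the best each vehicle can do is its own shortest tour through its group:
  {E6} + {X1, Q7, V9, F3}: 38 + 72 = 110
  {X1} + {E6, Q7, V9, F3}: 60 + 69 = 129
  {E6, X1} + {Q7, V9, F3}: 60 + 35 = 95
  {Q7} + {E6, X1, V9, F3}: 20 + 72 = 92
  {E6, Q7} + {X1, V9, F3}: 58 + 72 = 130
  {X1, Q7} + {E6, V9, F3}: 62 + 69 = 131
  … (15 splits in total)
  {E6, X1, V9} + {Q7, F3}: 61 + 30 = 91  ← best
Best: vehicle 1 HQ → E6 → X1 → V9 → HQ = 61; vehicle 2 HQ → Q7 → F3 → HQ = 30; combined 91.

91 km — the smallest possible combined total.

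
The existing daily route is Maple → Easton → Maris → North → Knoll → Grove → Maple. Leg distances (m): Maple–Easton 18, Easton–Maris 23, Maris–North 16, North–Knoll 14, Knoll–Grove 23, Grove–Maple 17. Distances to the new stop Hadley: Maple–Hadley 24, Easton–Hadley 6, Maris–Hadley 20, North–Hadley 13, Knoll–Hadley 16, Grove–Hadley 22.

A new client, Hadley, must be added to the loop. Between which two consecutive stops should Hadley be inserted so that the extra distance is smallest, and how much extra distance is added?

Adding 3 m by placing Hadley on the Easton–Maris leg.

Insertion cost between consecutive stops i–j is d(i,Hadley) + d(Hadley,j) − d(i,j):
  between Maple and Easton: 24 + 6 − 18 = 12
  between Easton and Maris: 6 + 20 − 23 = 3
  between Maris and North: 20 + 13 − 16 = 17
  between North and Knoll: 13 + 16 − 14 = 15
  between Knoll and Grove: 16 + 22 − 23 = 15
  between Grove and Maple: 22 + 24 − 17 = 29
Cheapest insertion is between Easton and Maris, adding 3.
New total = 111 + 3 = 114.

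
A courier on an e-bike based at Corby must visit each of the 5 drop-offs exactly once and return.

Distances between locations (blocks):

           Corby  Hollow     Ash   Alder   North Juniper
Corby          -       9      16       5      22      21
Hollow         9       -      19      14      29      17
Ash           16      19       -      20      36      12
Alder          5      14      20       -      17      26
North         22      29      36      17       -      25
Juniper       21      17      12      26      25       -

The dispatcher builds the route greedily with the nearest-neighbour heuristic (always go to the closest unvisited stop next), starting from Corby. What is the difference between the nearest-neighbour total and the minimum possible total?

Excess over optimum: 19 blocks.

From Corby: Alder=5, Hollow=9, Ash=16, Juniper=21, North=22 → choose Alder (5).
From Alder: Hollow=14, North=17, Ash=20, Juniper=26 → choose Hollow (14).
From Hollow: Juniper=17, Ash=19, North=29 → choose Juniper (17).
From Juniper: Ash=12, North=25 → choose Ash (12).
From Ash: North=36 → choose North (36).
NN route Corby → Alder → Hollow → Juniper → Ash → North → Corby costs 106.
Optimal: Corby → Hollow → Ash → Juniper → North → Alder → Corby costs 87 (by enumerating all 60 distinct tours).
Excess = 106 − 87 = 19.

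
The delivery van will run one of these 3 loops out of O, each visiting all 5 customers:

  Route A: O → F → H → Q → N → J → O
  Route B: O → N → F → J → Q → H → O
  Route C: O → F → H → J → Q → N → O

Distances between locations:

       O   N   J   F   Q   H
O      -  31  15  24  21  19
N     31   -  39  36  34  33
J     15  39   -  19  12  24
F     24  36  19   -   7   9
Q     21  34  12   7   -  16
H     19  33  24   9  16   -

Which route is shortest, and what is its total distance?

133 — Route B is the shortest.

Route A: 24 + 9 + 16 + 34 + 39 + 15 = 137
Route B: 31 + 36 + 19 + 12 + 16 + 19 = 133
Route C: 24 + 9 + 24 + 12 + 34 + 31 = 134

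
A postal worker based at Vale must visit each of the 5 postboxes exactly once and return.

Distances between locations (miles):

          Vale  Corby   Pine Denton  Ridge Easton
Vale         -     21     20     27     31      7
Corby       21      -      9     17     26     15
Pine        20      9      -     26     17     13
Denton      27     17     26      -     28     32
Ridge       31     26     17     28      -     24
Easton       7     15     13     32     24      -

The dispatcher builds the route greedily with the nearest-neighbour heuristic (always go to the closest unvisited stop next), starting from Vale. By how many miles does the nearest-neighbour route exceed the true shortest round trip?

Vale: Easton=7, Pine=20, Corby=21, Denton=27, Ridge=31 ⇒ Easton
Easton: Pine=13, Corby=15, Ridge=24, Denton=32 ⇒ Pine
Pine: Corby=9, Ridge=17, Denton=26 ⇒ Corby
Corby: Denton=17, Ridge=26 ⇒ Denton
Denton: Ridge=28 ⇒ Ridge
NN route Vale → Easton → Pine → Corby → Denton → Ridge → Vale costs 105.
Optimal: Vale → Denton → Corby → Pine → Ridge → Easton → Vale costs 101 (by enumerating all 60 distinct tours).
Excess = 105 − 101 = 4.

Excess over optimum: 4 miles.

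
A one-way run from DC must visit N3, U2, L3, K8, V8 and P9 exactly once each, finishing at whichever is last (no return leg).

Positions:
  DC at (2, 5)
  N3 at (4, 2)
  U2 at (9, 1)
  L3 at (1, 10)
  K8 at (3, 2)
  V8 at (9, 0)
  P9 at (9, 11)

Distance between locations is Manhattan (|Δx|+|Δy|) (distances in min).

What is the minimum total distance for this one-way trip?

There are 6! = 720 possible orderings.
DC → N3 → U2 → L3 → K8 → V8 → P9: 5+6+17+10+8+11 = 57
DC → N3 → U2 → L3 → K8 → P9 → V8: 5+6+17+10+15+11 = 64
DC → N3 → U2 → L3 → V8 → K8 → P9: 5+6+17+18+8+15 = 69
DC → N3 → U2 → L3 → V8 → P9 → K8: 5+6+17+18+11+15 = 72
DC → N3 → U2 → L3 → P9 → K8 → V8: 5+6+17+9+15+8 = 60
DC → N3 → U2 → L3 → P9 → V8 → K8: 5+6+17+9+11+8 = 56
DC → N3 → U2 → K8 → L3 → V8 → P9: 5+6+7+10+18+11 = 57
DC → N3 → U2 → K8 → L3 → P9 → V8: 5+6+7+10+9+11 = 48
… (712 more)
DC → K8 → N3 → U2 → V8 → P9 → L3: 4+1+6+1+11+9 = 32  ← best
The minimum is 32.
One shortest path: DC → K8 → N3 → U2 → V8 → P9 → L3.

Minimum one-way distance = 32 min.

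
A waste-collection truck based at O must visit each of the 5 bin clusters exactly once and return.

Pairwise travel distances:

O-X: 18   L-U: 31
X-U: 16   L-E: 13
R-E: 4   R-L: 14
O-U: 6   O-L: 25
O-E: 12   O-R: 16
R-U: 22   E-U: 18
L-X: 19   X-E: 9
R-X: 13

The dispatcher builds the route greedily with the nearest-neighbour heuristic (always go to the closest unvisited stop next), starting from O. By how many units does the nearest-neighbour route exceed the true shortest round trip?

3 longer than the optimal tour.

O: U=6, E=12, R=16, X=18, L=25 ⇒ U
U: X=16, E=18, R=22, L=31 ⇒ X
X: E=9, R=13, L=19 ⇒ E
E: R=4, L=13 ⇒ R
R: L=14 ⇒ L
NN route O → U → X → E → R → L → O costs 74.
Optimal: O → E → R → L → X → U → O costs 71 (by enumerating all 60 distinct tours).
Excess = 74 − 71 = 3.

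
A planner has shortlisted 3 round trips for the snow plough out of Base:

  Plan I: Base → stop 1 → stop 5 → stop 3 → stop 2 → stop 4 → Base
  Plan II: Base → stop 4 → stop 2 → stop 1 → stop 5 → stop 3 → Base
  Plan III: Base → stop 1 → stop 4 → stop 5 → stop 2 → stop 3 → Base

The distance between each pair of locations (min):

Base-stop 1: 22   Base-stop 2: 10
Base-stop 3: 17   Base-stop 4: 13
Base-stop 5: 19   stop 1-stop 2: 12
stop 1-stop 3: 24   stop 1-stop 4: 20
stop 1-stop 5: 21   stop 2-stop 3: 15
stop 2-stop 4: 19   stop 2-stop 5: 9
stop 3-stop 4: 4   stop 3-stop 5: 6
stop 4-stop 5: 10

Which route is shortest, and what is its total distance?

Plan I: 22 + 21 + 6 + 15 + 19 + 13 = 96
Plan II: 13 + 19 + 12 + 21 + 6 + 17 = 88
Plan III: 22 + 20 + 10 + 9 + 15 + 17 = 93

Shortest is Plan II, total 88 min.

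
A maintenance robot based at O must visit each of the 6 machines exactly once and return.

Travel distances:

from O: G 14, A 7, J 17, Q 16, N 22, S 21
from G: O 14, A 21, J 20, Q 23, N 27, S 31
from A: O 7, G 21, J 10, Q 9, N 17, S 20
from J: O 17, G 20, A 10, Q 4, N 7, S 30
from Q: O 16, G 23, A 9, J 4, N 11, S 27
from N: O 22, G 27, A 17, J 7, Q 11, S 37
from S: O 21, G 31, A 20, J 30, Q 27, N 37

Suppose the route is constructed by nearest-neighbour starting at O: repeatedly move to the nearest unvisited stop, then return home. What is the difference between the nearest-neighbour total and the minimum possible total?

O: A=7, G=14, Q=16, J=17, S=21, N=22 ⇒ A
A: Q=9, J=10, N=17, S=20, G=21 ⇒ Q
Q: J=4, N=11, G=23, S=27 ⇒ J
J: N=7, G=20, S=30 ⇒ N
N: G=27, S=37 ⇒ G
G: S=31 ⇒ S
NN route O → A → Q → J → N → G → S → O costs 106.
Optimal: O → G → J → N → Q → A → S → O costs 102 (by enumerating all 360 distinct tours).
Excess = 106 − 102 = 4.

Excess over optimum: 4.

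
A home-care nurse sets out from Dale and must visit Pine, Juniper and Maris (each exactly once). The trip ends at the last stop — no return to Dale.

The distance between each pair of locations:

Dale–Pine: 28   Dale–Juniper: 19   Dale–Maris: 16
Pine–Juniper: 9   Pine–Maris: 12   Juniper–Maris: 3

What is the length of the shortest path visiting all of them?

There are 3! = 6 possible orderings.
Dale → Pine → Juniper → Maris: 28+9+3 = 40
Dale → Pine → Maris → Juniper: 28+12+3 = 43
Dale → Juniper → Pine → Maris: 19+9+12 = 40
Dale → Juniper → Maris → Pine: 19+3+12 = 34
Dale → Maris → Pine → Juniper: 16+12+9 = 37
Dale → Maris → Juniper → Pine: 16+3+9 = 28
The minimum is 28.
One shortest path: Dale → Maris → Juniper → Pine.

Shortest open route: 28.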